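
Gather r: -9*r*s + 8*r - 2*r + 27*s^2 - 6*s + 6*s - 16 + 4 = r*(6 - 9*s) + 27*s^2 - 12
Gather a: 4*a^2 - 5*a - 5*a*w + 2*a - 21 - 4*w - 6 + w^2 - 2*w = 4*a^2 + a*(-5*w - 3) + w^2 - 6*w - 27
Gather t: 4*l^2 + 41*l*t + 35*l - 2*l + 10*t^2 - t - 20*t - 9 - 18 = 4*l^2 + 33*l + 10*t^2 + t*(41*l - 21) - 27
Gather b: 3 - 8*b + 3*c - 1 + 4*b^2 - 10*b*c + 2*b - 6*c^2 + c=4*b^2 + b*(-10*c - 6) - 6*c^2 + 4*c + 2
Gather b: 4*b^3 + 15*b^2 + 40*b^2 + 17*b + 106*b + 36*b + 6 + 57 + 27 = 4*b^3 + 55*b^2 + 159*b + 90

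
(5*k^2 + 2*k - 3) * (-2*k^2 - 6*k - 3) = -10*k^4 - 34*k^3 - 21*k^2 + 12*k + 9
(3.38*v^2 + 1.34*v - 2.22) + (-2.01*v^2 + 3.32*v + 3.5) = 1.37*v^2 + 4.66*v + 1.28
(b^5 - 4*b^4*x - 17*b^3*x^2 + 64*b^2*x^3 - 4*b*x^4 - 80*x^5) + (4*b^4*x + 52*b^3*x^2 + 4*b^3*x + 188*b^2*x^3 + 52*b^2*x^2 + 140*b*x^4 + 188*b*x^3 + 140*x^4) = b^5 + 35*b^3*x^2 + 4*b^3*x + 252*b^2*x^3 + 52*b^2*x^2 + 136*b*x^4 + 188*b*x^3 - 80*x^5 + 140*x^4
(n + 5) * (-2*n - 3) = -2*n^2 - 13*n - 15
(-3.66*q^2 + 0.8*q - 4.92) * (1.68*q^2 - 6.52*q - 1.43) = -6.1488*q^4 + 25.2072*q^3 - 8.2478*q^2 + 30.9344*q + 7.0356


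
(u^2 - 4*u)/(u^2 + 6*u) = (u - 4)/(u + 6)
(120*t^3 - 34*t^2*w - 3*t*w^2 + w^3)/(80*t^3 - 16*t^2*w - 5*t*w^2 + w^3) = (6*t + w)/(4*t + w)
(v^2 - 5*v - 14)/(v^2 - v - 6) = (v - 7)/(v - 3)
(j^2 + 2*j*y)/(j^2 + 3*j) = (j + 2*y)/(j + 3)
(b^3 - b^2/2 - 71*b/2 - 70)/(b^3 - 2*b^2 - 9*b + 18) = (2*b^3 - b^2 - 71*b - 140)/(2*(b^3 - 2*b^2 - 9*b + 18))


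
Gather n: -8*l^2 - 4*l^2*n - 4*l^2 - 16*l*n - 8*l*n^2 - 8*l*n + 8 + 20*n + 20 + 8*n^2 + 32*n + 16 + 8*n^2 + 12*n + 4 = -12*l^2 + n^2*(16 - 8*l) + n*(-4*l^2 - 24*l + 64) + 48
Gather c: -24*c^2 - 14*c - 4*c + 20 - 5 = -24*c^2 - 18*c + 15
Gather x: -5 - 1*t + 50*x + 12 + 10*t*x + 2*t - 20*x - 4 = t + x*(10*t + 30) + 3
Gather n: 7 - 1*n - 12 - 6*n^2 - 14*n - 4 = -6*n^2 - 15*n - 9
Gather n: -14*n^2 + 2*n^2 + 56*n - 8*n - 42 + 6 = -12*n^2 + 48*n - 36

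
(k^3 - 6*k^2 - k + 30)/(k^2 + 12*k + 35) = (k^3 - 6*k^2 - k + 30)/(k^2 + 12*k + 35)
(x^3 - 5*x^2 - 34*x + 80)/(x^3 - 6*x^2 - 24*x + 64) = (x + 5)/(x + 4)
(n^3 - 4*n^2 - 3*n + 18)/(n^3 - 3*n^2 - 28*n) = (-n^3 + 4*n^2 + 3*n - 18)/(n*(-n^2 + 3*n + 28))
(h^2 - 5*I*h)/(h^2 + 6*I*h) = (h - 5*I)/(h + 6*I)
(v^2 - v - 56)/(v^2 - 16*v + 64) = (v + 7)/(v - 8)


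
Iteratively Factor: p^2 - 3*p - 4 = (p - 4)*(p + 1)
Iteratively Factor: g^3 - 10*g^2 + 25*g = (g - 5)*(g^2 - 5*g) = g*(g - 5)*(g - 5)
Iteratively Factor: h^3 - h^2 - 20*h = (h)*(h^2 - h - 20) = h*(h - 5)*(h + 4)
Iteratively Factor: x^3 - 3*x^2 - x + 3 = (x - 3)*(x^2 - 1) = (x - 3)*(x + 1)*(x - 1)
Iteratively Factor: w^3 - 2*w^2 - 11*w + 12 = (w + 3)*(w^2 - 5*w + 4) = (w - 1)*(w + 3)*(w - 4)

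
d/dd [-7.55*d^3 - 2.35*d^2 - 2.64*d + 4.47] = -22.65*d^2 - 4.7*d - 2.64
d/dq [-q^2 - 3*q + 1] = -2*q - 3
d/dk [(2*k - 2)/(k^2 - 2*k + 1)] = -2/(k^2 - 2*k + 1)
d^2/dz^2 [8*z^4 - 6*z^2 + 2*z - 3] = 96*z^2 - 12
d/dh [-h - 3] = -1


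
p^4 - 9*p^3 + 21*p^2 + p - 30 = (p - 5)*(p - 3)*(p - 2)*(p + 1)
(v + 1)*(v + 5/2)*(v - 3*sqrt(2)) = v^3 - 3*sqrt(2)*v^2 + 7*v^2/2 - 21*sqrt(2)*v/2 + 5*v/2 - 15*sqrt(2)/2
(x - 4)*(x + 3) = x^2 - x - 12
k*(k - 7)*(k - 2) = k^3 - 9*k^2 + 14*k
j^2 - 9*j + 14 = (j - 7)*(j - 2)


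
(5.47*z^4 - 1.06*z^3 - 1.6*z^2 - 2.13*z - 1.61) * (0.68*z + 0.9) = 3.7196*z^5 + 4.2022*z^4 - 2.042*z^3 - 2.8884*z^2 - 3.0118*z - 1.449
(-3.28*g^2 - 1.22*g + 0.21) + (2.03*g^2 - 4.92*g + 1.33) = -1.25*g^2 - 6.14*g + 1.54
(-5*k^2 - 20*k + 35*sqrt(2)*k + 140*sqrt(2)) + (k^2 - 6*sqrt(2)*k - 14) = -4*k^2 - 20*k + 29*sqrt(2)*k - 14 + 140*sqrt(2)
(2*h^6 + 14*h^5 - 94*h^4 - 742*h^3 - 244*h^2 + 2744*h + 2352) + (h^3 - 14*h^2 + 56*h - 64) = 2*h^6 + 14*h^5 - 94*h^4 - 741*h^3 - 258*h^2 + 2800*h + 2288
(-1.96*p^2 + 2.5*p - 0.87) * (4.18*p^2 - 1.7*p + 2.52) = -8.1928*p^4 + 13.782*p^3 - 12.8258*p^2 + 7.779*p - 2.1924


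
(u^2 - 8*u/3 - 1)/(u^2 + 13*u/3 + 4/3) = (u - 3)/(u + 4)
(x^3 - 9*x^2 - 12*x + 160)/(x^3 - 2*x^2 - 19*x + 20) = (x - 8)/(x - 1)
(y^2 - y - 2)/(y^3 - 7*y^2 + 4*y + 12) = 1/(y - 6)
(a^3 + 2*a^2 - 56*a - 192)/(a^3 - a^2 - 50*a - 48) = (a + 4)/(a + 1)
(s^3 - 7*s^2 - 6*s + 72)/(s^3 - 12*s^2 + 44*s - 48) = (s + 3)/(s - 2)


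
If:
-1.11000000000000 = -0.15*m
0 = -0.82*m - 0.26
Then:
No Solution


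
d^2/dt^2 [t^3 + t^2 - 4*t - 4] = 6*t + 2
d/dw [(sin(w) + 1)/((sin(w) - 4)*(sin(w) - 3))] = (-2*sin(w) + cos(w)^2 + 18)*cos(w)/((sin(w) - 4)^2*(sin(w) - 3)^2)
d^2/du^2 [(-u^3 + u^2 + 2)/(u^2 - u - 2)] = 4*(-u^3 + 3*u^2 - 9*u + 5)/(u^6 - 3*u^5 - 3*u^4 + 11*u^3 + 6*u^2 - 12*u - 8)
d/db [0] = 0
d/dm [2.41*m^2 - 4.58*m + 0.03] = 4.82*m - 4.58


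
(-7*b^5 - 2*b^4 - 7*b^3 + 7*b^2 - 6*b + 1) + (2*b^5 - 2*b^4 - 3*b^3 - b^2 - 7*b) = -5*b^5 - 4*b^4 - 10*b^3 + 6*b^2 - 13*b + 1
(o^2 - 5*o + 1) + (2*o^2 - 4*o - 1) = 3*o^2 - 9*o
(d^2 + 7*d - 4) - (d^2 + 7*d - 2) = -2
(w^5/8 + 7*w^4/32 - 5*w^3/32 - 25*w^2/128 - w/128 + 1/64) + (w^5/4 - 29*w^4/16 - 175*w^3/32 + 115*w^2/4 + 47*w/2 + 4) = 3*w^5/8 - 51*w^4/32 - 45*w^3/8 + 3655*w^2/128 + 3007*w/128 + 257/64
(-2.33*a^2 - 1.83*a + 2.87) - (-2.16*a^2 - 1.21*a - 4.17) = -0.17*a^2 - 0.62*a + 7.04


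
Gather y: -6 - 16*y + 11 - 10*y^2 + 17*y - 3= -10*y^2 + y + 2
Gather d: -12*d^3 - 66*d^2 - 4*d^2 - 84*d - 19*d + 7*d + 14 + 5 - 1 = -12*d^3 - 70*d^2 - 96*d + 18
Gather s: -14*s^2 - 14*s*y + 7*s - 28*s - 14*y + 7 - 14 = -14*s^2 + s*(-14*y - 21) - 14*y - 7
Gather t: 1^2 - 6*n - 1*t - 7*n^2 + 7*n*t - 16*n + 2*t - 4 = -7*n^2 - 22*n + t*(7*n + 1) - 3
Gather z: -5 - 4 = -9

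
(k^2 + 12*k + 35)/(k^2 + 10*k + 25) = (k + 7)/(k + 5)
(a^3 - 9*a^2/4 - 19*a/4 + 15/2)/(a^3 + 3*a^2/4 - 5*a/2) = (a - 3)/a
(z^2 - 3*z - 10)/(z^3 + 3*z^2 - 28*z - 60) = 1/(z + 6)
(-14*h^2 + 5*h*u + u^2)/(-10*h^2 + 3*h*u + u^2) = (7*h + u)/(5*h + u)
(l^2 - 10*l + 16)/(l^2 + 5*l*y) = (l^2 - 10*l + 16)/(l*(l + 5*y))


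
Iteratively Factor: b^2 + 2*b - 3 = (b + 3)*(b - 1)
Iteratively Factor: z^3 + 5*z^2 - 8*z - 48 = (z + 4)*(z^2 + z - 12) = (z - 3)*(z + 4)*(z + 4)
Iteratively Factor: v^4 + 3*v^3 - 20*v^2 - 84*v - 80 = (v + 2)*(v^3 + v^2 - 22*v - 40) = (v + 2)*(v + 4)*(v^2 - 3*v - 10) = (v - 5)*(v + 2)*(v + 4)*(v + 2)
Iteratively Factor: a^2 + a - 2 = (a + 2)*(a - 1)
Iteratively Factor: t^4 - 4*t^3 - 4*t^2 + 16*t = (t)*(t^3 - 4*t^2 - 4*t + 16) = t*(t + 2)*(t^2 - 6*t + 8) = t*(t - 4)*(t + 2)*(t - 2)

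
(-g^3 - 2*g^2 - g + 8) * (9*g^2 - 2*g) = -9*g^5 - 16*g^4 - 5*g^3 + 74*g^2 - 16*g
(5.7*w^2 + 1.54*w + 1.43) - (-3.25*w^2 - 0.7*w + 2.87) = 8.95*w^2 + 2.24*w - 1.44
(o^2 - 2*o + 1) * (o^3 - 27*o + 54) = o^5 - 2*o^4 - 26*o^3 + 108*o^2 - 135*o + 54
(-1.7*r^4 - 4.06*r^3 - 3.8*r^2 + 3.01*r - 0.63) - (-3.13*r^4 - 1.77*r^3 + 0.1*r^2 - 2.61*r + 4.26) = 1.43*r^4 - 2.29*r^3 - 3.9*r^2 + 5.62*r - 4.89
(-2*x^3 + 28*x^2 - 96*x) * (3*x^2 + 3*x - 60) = -6*x^5 + 78*x^4 - 84*x^3 - 1968*x^2 + 5760*x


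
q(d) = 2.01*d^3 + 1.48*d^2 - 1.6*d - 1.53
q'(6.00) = 233.24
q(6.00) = 476.31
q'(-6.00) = 197.72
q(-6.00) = -372.81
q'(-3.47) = 60.74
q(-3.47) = -62.14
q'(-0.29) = -1.95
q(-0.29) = -0.99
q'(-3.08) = 46.49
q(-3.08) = -41.29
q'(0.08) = -1.32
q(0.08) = -1.65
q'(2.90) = 57.70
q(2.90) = 55.30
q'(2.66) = 48.94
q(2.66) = 42.52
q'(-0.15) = -1.91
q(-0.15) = -1.26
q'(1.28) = 12.07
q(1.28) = 3.06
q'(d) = 6.03*d^2 + 2.96*d - 1.6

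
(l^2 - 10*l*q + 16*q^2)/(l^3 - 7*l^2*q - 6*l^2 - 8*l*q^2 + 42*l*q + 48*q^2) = (l - 2*q)/(l^2 + l*q - 6*l - 6*q)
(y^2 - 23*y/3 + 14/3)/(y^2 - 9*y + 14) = (y - 2/3)/(y - 2)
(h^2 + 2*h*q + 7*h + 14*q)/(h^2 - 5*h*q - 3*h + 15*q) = (h^2 + 2*h*q + 7*h + 14*q)/(h^2 - 5*h*q - 3*h + 15*q)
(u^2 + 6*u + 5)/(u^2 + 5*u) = (u + 1)/u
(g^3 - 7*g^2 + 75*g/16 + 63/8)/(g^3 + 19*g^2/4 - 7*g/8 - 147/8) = (4*g^2 - 21*g - 18)/(2*(2*g^2 + 13*g + 21))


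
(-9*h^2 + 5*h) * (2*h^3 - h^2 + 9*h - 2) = -18*h^5 + 19*h^4 - 86*h^3 + 63*h^2 - 10*h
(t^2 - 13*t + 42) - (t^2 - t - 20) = 62 - 12*t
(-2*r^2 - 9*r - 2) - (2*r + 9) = -2*r^2 - 11*r - 11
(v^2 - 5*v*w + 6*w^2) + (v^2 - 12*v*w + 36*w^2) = 2*v^2 - 17*v*w + 42*w^2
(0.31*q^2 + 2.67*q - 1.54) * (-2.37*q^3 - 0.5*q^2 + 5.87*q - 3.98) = -0.7347*q^5 - 6.4829*q^4 + 4.1345*q^3 + 15.2091*q^2 - 19.6664*q + 6.1292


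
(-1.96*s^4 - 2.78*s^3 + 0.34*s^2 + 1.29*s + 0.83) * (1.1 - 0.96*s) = 1.8816*s^5 + 0.512799999999999*s^4 - 3.3844*s^3 - 0.8644*s^2 + 0.6222*s + 0.913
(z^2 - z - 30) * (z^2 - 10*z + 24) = z^4 - 11*z^3 + 4*z^2 + 276*z - 720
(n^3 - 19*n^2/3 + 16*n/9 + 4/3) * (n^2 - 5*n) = n^5 - 34*n^4/3 + 301*n^3/9 - 68*n^2/9 - 20*n/3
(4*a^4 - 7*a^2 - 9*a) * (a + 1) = 4*a^5 + 4*a^4 - 7*a^3 - 16*a^2 - 9*a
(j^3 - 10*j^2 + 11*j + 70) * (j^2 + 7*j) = j^5 - 3*j^4 - 59*j^3 + 147*j^2 + 490*j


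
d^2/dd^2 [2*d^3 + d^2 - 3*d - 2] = 12*d + 2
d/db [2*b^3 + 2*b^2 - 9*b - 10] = 6*b^2 + 4*b - 9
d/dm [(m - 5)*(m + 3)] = 2*m - 2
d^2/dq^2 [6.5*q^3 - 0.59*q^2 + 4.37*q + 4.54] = 39.0*q - 1.18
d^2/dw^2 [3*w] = 0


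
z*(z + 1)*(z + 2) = z^3 + 3*z^2 + 2*z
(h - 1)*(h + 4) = h^2 + 3*h - 4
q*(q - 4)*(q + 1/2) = q^3 - 7*q^2/2 - 2*q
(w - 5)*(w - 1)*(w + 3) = w^3 - 3*w^2 - 13*w + 15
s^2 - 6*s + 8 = (s - 4)*(s - 2)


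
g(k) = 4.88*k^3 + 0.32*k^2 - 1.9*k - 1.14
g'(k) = 14.64*k^2 + 0.64*k - 1.9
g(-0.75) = -1.59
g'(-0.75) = 5.86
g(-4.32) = -380.39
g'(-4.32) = 268.55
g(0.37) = -1.55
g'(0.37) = 0.34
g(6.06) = 1085.12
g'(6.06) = 539.61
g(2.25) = 51.79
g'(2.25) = 73.66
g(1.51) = 13.52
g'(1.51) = 32.45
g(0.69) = -0.70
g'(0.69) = 5.51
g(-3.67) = -231.08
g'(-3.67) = 192.94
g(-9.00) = -3515.64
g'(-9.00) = 1178.18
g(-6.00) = -1032.30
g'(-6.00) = 521.30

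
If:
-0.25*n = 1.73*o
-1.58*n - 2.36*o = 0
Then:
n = 0.00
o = 0.00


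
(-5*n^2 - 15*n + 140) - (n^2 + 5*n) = -6*n^2 - 20*n + 140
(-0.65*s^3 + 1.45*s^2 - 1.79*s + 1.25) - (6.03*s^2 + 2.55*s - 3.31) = -0.65*s^3 - 4.58*s^2 - 4.34*s + 4.56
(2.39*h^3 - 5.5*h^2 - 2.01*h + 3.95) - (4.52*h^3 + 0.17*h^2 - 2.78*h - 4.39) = -2.13*h^3 - 5.67*h^2 + 0.77*h + 8.34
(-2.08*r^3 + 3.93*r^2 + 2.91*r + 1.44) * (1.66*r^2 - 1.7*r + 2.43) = -3.4528*r^5 + 10.0598*r^4 - 6.9048*r^3 + 6.9933*r^2 + 4.6233*r + 3.4992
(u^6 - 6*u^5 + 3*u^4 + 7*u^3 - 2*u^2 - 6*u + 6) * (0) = 0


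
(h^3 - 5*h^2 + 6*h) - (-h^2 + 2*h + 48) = h^3 - 4*h^2 + 4*h - 48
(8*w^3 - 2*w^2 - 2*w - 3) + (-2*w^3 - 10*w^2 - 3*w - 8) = 6*w^3 - 12*w^2 - 5*w - 11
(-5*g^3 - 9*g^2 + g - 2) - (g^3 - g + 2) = -6*g^3 - 9*g^2 + 2*g - 4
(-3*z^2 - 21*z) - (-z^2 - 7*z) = -2*z^2 - 14*z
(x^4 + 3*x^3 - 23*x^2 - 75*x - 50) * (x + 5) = x^5 + 8*x^4 - 8*x^3 - 190*x^2 - 425*x - 250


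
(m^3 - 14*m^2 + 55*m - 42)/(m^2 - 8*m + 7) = m - 6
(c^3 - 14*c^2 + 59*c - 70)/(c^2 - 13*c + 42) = (c^2 - 7*c + 10)/(c - 6)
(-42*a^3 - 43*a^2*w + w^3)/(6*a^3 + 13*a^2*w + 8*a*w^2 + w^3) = (-7*a + w)/(a + w)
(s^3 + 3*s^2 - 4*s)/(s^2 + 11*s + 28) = s*(s - 1)/(s + 7)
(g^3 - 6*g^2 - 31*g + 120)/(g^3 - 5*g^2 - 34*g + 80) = (g - 3)/(g - 2)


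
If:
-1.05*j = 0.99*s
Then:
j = -0.942857142857143*s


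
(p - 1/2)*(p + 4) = p^2 + 7*p/2 - 2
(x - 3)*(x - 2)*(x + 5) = x^3 - 19*x + 30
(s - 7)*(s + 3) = s^2 - 4*s - 21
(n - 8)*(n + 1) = n^2 - 7*n - 8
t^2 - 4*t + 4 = (t - 2)^2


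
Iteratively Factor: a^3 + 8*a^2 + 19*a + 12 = (a + 3)*(a^2 + 5*a + 4) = (a + 3)*(a + 4)*(a + 1)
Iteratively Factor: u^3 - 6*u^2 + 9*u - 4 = (u - 1)*(u^2 - 5*u + 4) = (u - 4)*(u - 1)*(u - 1)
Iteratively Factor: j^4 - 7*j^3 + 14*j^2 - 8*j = (j - 2)*(j^3 - 5*j^2 + 4*j) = (j - 2)*(j - 1)*(j^2 - 4*j) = j*(j - 2)*(j - 1)*(j - 4)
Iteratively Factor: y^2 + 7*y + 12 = (y + 4)*(y + 3)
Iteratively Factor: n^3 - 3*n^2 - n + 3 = (n - 1)*(n^2 - 2*n - 3) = (n - 3)*(n - 1)*(n + 1)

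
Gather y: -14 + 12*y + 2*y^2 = 2*y^2 + 12*y - 14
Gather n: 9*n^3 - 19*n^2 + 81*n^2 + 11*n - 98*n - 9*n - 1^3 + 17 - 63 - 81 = 9*n^3 + 62*n^2 - 96*n - 128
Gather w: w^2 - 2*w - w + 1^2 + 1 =w^2 - 3*w + 2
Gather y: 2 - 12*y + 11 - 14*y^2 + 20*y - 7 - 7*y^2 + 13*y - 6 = -21*y^2 + 21*y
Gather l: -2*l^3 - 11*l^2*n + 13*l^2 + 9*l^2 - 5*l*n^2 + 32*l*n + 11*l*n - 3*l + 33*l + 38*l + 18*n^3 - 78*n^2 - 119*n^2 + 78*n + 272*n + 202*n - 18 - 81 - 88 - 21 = -2*l^3 + l^2*(22 - 11*n) + l*(-5*n^2 + 43*n + 68) + 18*n^3 - 197*n^2 + 552*n - 208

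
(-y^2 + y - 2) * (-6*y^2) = 6*y^4 - 6*y^3 + 12*y^2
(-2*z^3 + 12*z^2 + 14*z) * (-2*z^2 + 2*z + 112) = 4*z^5 - 28*z^4 - 228*z^3 + 1372*z^2 + 1568*z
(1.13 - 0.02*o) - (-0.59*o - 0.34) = 0.57*o + 1.47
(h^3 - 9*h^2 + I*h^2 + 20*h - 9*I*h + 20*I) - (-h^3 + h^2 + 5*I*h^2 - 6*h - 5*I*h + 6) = 2*h^3 - 10*h^2 - 4*I*h^2 + 26*h - 4*I*h - 6 + 20*I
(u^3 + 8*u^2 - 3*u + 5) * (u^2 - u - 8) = u^5 + 7*u^4 - 19*u^3 - 56*u^2 + 19*u - 40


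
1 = 1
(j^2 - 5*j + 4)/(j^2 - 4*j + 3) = (j - 4)/(j - 3)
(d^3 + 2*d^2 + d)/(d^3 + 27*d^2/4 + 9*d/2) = 4*(d^2 + 2*d + 1)/(4*d^2 + 27*d + 18)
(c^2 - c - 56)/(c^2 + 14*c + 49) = (c - 8)/(c + 7)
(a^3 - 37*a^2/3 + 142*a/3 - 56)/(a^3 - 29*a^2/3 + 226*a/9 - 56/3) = 3*(a - 4)/(3*a - 4)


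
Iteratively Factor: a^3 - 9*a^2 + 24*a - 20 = (a - 5)*(a^2 - 4*a + 4) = (a - 5)*(a - 2)*(a - 2)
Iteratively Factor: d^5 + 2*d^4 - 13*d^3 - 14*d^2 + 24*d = (d - 3)*(d^4 + 5*d^3 + 2*d^2 - 8*d) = d*(d - 3)*(d^3 + 5*d^2 + 2*d - 8) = d*(d - 3)*(d + 4)*(d^2 + d - 2) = d*(d - 3)*(d + 2)*(d + 4)*(d - 1)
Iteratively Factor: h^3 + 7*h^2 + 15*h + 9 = (h + 3)*(h^2 + 4*h + 3) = (h + 3)^2*(h + 1)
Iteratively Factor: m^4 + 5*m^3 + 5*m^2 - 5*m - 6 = (m + 1)*(m^3 + 4*m^2 + m - 6) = (m + 1)*(m + 2)*(m^2 + 2*m - 3) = (m - 1)*(m + 1)*(m + 2)*(m + 3)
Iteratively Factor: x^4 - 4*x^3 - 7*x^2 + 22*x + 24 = (x - 4)*(x^3 - 7*x - 6) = (x - 4)*(x + 1)*(x^2 - x - 6) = (x - 4)*(x + 1)*(x + 2)*(x - 3)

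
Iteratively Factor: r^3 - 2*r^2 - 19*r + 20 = (r + 4)*(r^2 - 6*r + 5) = (r - 1)*(r + 4)*(r - 5)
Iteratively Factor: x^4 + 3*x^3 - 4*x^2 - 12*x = (x - 2)*(x^3 + 5*x^2 + 6*x) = x*(x - 2)*(x^2 + 5*x + 6) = x*(x - 2)*(x + 3)*(x + 2)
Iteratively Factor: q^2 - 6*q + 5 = (q - 5)*(q - 1)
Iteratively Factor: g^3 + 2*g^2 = (g + 2)*(g^2) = g*(g + 2)*(g)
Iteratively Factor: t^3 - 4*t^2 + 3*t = (t - 3)*(t^2 - t) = t*(t - 3)*(t - 1)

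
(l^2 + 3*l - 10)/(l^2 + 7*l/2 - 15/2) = 2*(l - 2)/(2*l - 3)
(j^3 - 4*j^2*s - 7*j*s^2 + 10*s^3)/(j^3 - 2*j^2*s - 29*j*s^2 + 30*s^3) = (-j^2 + 3*j*s + 10*s^2)/(-j^2 + j*s + 30*s^2)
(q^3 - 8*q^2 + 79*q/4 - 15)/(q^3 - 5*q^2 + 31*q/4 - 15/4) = (q - 4)/(q - 1)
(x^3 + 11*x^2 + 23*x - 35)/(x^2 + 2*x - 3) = (x^2 + 12*x + 35)/(x + 3)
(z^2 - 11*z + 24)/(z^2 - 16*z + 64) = (z - 3)/(z - 8)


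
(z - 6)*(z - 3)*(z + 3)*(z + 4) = z^4 - 2*z^3 - 33*z^2 + 18*z + 216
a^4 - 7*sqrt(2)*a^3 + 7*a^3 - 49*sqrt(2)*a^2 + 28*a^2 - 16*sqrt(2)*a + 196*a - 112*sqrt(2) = (a + 7)*(a - 4*sqrt(2))*(a - 2*sqrt(2))*(a - sqrt(2))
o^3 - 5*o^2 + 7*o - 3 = (o - 3)*(o - 1)^2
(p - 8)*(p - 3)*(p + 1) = p^3 - 10*p^2 + 13*p + 24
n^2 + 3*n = n*(n + 3)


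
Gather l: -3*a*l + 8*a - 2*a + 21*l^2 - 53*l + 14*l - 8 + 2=6*a + 21*l^2 + l*(-3*a - 39) - 6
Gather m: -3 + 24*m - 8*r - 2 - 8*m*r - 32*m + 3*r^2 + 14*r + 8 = m*(-8*r - 8) + 3*r^2 + 6*r + 3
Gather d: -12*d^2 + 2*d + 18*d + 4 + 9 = -12*d^2 + 20*d + 13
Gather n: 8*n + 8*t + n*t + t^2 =n*(t + 8) + t^2 + 8*t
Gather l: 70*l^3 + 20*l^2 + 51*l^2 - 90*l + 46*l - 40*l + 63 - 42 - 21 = 70*l^3 + 71*l^2 - 84*l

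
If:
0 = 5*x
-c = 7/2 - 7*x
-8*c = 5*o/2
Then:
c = -7/2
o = 56/5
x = 0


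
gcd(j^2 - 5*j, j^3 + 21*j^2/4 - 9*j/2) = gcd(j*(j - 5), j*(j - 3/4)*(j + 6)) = j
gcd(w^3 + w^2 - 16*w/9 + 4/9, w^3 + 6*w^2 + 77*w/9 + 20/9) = 1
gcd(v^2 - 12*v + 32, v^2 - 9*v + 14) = 1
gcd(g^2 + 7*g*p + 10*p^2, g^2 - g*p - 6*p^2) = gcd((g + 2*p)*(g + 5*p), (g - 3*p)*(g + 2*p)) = g + 2*p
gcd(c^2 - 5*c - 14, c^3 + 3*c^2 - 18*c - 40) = c + 2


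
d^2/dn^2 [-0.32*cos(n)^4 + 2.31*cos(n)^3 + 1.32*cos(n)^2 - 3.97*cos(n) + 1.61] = 5.12*cos(n)^4 - 20.79*cos(n)^3 - 9.12*cos(n)^2 + 17.83*cos(n) + 2.64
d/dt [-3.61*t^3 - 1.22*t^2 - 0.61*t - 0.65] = -10.83*t^2 - 2.44*t - 0.61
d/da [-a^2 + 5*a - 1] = 5 - 2*a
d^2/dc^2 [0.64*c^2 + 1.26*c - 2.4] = 1.28000000000000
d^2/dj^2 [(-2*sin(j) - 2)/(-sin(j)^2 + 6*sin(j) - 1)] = 2*(-sin(j)^5 - 10*sin(j)^4 + 26*sin(j)^3 - 32*sin(j)^2 - 49*sin(j) + 82)/(sin(j)^2 - 6*sin(j) + 1)^3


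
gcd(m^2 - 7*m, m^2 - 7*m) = m^2 - 7*m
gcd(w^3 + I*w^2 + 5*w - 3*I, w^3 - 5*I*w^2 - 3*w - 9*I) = 1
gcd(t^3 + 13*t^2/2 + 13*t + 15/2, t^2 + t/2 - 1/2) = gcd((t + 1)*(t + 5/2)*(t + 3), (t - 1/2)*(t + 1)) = t + 1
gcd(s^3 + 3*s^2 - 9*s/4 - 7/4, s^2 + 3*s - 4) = s - 1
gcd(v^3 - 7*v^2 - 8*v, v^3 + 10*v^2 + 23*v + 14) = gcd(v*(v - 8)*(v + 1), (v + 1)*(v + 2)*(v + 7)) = v + 1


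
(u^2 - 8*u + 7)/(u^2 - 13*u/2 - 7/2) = 2*(u - 1)/(2*u + 1)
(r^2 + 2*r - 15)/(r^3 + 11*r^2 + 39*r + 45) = (r - 3)/(r^2 + 6*r + 9)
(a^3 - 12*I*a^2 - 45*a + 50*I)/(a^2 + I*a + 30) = (a^2 - 7*I*a - 10)/(a + 6*I)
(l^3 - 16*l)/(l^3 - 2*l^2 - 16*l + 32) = l/(l - 2)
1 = 1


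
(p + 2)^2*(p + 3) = p^3 + 7*p^2 + 16*p + 12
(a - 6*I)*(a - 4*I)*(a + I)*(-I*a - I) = -I*a^4 - 9*a^3 - I*a^3 - 9*a^2 + 14*I*a^2 - 24*a + 14*I*a - 24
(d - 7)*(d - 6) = d^2 - 13*d + 42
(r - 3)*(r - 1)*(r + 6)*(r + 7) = r^4 + 9*r^3 - 7*r^2 - 129*r + 126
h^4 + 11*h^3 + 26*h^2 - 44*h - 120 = (h - 2)*(h + 2)*(h + 5)*(h + 6)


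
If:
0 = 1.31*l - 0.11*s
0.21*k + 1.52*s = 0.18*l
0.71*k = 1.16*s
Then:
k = 0.00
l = 0.00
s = 0.00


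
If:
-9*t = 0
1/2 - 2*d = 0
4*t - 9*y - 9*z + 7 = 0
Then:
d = 1/4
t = 0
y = 7/9 - z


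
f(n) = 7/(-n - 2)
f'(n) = 7/(-n - 2)^2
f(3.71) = -1.23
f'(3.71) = 0.21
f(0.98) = -2.35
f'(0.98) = 0.79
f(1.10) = -2.26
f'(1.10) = 0.73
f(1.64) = -1.92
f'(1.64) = 0.53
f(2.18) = -1.67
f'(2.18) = 0.40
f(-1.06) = -7.45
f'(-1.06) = 7.92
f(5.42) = -0.94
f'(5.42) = 0.13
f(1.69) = -1.90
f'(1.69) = 0.51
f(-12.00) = 0.70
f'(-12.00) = 0.07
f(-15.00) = 0.54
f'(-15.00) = 0.04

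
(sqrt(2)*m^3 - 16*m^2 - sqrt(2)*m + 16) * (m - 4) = sqrt(2)*m^4 - 16*m^3 - 4*sqrt(2)*m^3 - sqrt(2)*m^2 + 64*m^2 + 4*sqrt(2)*m + 16*m - 64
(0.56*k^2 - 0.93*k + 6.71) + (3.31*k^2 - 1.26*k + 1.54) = 3.87*k^2 - 2.19*k + 8.25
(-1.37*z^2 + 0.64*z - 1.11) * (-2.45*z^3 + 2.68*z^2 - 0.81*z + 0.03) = 3.3565*z^5 - 5.2396*z^4 + 5.5444*z^3 - 3.5343*z^2 + 0.9183*z - 0.0333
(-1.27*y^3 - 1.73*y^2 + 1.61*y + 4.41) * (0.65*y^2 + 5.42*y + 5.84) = -0.8255*y^5 - 8.0079*y^4 - 15.7469*y^3 + 1.4895*y^2 + 33.3046*y + 25.7544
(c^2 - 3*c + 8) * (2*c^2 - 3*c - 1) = 2*c^4 - 9*c^3 + 24*c^2 - 21*c - 8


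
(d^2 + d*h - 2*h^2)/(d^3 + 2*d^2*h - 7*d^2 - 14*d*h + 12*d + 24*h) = (d - h)/(d^2 - 7*d + 12)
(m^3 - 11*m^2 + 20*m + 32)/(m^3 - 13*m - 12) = (m - 8)/(m + 3)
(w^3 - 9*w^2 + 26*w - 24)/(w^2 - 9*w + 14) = (w^2 - 7*w + 12)/(w - 7)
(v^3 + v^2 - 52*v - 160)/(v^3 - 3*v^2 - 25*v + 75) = (v^2 - 4*v - 32)/(v^2 - 8*v + 15)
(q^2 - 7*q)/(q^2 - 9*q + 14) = q/(q - 2)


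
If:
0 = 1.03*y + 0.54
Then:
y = -0.52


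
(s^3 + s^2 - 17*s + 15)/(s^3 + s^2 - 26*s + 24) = (s^2 + 2*s - 15)/(s^2 + 2*s - 24)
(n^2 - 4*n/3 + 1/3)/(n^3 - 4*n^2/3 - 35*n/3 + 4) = (n - 1)/(n^2 - n - 12)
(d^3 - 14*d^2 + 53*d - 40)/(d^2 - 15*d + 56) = (d^2 - 6*d + 5)/(d - 7)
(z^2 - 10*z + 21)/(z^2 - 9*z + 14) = (z - 3)/(z - 2)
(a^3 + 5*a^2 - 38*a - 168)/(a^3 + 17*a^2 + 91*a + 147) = (a^2 - 2*a - 24)/(a^2 + 10*a + 21)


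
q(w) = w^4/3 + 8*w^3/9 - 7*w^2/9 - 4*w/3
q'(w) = 4*w^3/3 + 8*w^2/3 - 14*w/9 - 4/3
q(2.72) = 26.75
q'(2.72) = 41.00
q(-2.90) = -0.78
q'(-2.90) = -6.91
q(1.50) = 0.94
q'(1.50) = 6.83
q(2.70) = 25.94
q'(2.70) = 40.15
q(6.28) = 699.57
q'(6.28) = 424.30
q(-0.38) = 0.35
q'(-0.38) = -0.43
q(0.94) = -0.94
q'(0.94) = 0.67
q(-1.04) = -0.06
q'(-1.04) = 1.67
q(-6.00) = 220.00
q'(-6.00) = -184.00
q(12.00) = 8320.00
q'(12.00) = 2668.00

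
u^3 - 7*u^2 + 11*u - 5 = (u - 5)*(u - 1)^2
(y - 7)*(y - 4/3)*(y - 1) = y^3 - 28*y^2/3 + 53*y/3 - 28/3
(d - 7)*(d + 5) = d^2 - 2*d - 35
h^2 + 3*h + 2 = (h + 1)*(h + 2)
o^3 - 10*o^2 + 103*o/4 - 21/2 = (o - 6)*(o - 7/2)*(o - 1/2)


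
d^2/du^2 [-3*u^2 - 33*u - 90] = -6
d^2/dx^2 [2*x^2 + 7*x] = 4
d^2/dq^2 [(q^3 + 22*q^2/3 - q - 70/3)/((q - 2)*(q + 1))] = 8*(7*q^3 - 15*q^2 + 57*q - 29)/(3*(q^6 - 3*q^5 - 3*q^4 + 11*q^3 + 6*q^2 - 12*q - 8))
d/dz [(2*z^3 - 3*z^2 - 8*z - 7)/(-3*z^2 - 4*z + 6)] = 2*(-3*z^4 - 8*z^3 + 12*z^2 - 39*z - 38)/(9*z^4 + 24*z^3 - 20*z^2 - 48*z + 36)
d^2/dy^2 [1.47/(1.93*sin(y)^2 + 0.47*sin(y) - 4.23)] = (-21.902412*sin(y)^4 - 4.000311*sin(y)^3 - 15.474837*sin(y)^2 + 5.078115*sin(y) + 24.651312)/(1.93*sin(y)^2 + 0.47*sin(y) - 4.23)^3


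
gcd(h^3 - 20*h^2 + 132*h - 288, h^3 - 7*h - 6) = 1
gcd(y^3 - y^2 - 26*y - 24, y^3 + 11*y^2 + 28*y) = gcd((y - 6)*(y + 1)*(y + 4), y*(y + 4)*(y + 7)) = y + 4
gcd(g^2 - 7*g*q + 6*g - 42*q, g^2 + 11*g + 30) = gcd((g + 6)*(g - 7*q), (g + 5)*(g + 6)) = g + 6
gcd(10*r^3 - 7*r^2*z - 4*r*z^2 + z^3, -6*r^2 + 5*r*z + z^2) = -r + z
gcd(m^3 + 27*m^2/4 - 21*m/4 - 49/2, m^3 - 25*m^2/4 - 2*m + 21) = m^2 - m/4 - 7/2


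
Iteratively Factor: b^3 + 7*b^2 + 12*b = (b)*(b^2 + 7*b + 12) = b*(b + 4)*(b + 3)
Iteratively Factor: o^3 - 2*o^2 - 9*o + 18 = (o - 3)*(o^2 + o - 6) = (o - 3)*(o - 2)*(o + 3)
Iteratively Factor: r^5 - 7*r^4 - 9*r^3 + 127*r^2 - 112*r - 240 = (r - 5)*(r^4 - 2*r^3 - 19*r^2 + 32*r + 48) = (r - 5)*(r + 1)*(r^3 - 3*r^2 - 16*r + 48) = (r - 5)*(r + 1)*(r + 4)*(r^2 - 7*r + 12) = (r - 5)*(r - 4)*(r + 1)*(r + 4)*(r - 3)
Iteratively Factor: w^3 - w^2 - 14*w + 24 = (w - 2)*(w^2 + w - 12) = (w - 3)*(w - 2)*(w + 4)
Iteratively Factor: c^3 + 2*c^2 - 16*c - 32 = (c + 2)*(c^2 - 16) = (c - 4)*(c + 2)*(c + 4)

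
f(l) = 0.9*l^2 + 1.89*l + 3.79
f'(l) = 1.8*l + 1.89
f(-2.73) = 5.34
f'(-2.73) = -3.02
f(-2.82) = 5.62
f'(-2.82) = -3.19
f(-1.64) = 3.11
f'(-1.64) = -1.06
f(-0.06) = 3.68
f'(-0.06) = 1.78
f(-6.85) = 33.07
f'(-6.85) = -10.44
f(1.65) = 9.36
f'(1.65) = 4.86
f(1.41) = 8.24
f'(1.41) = 4.43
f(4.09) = 26.58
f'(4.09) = 9.25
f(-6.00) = 24.85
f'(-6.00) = -8.91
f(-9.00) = 59.68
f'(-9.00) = -14.31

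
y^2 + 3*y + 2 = (y + 1)*(y + 2)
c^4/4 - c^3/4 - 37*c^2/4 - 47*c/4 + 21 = (c/4 + 1)*(c - 7)*(c - 1)*(c + 3)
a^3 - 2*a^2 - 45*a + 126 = (a - 6)*(a - 3)*(a + 7)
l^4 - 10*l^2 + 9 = (l - 3)*(l - 1)*(l + 1)*(l + 3)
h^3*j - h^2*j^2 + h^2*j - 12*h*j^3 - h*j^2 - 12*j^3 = (h - 4*j)*(h + 3*j)*(h*j + j)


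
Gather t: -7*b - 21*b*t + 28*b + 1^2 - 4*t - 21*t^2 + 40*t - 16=21*b - 21*t^2 + t*(36 - 21*b) - 15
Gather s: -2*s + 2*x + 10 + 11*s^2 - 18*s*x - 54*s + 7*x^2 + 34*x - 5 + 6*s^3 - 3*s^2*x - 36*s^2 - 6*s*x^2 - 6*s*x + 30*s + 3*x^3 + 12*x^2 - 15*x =6*s^3 + s^2*(-3*x - 25) + s*(-6*x^2 - 24*x - 26) + 3*x^3 + 19*x^2 + 21*x + 5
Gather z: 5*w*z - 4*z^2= 5*w*z - 4*z^2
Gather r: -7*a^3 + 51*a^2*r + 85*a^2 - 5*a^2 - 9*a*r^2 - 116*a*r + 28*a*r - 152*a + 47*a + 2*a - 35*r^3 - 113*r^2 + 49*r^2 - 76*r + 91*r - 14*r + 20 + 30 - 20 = -7*a^3 + 80*a^2 - 103*a - 35*r^3 + r^2*(-9*a - 64) + r*(51*a^2 - 88*a + 1) + 30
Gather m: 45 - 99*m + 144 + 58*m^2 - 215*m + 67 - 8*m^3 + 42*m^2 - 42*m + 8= -8*m^3 + 100*m^2 - 356*m + 264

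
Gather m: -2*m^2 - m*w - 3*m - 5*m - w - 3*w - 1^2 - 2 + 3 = -2*m^2 + m*(-w - 8) - 4*w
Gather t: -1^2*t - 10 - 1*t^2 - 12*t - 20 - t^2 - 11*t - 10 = -2*t^2 - 24*t - 40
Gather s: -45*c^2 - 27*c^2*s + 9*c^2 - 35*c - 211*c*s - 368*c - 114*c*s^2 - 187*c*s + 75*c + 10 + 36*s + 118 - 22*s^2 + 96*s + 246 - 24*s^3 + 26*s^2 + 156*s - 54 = -36*c^2 - 328*c - 24*s^3 + s^2*(4 - 114*c) + s*(-27*c^2 - 398*c + 288) + 320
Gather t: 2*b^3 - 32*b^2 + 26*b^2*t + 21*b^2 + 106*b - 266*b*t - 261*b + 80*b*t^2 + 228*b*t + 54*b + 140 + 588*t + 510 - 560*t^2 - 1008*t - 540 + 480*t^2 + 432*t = 2*b^3 - 11*b^2 - 101*b + t^2*(80*b - 80) + t*(26*b^2 - 38*b + 12) + 110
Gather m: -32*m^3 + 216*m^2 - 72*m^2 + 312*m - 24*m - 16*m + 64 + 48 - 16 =-32*m^3 + 144*m^2 + 272*m + 96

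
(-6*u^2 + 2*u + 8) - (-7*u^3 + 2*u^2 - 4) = 7*u^3 - 8*u^2 + 2*u + 12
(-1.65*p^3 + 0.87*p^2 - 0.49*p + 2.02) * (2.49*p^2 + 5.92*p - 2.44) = -4.1085*p^5 - 7.6017*p^4 + 7.9563*p^3 + 0.00620000000000109*p^2 + 13.154*p - 4.9288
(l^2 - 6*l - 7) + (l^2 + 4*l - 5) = 2*l^2 - 2*l - 12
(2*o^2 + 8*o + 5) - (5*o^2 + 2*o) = -3*o^2 + 6*o + 5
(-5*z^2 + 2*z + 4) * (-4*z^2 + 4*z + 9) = 20*z^4 - 28*z^3 - 53*z^2 + 34*z + 36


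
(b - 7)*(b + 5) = b^2 - 2*b - 35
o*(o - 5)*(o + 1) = o^3 - 4*o^2 - 5*o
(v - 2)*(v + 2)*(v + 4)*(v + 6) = v^4 + 10*v^3 + 20*v^2 - 40*v - 96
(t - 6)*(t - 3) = t^2 - 9*t + 18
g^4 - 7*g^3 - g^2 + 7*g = g*(g - 7)*(g - 1)*(g + 1)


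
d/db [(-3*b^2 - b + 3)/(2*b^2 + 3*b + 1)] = (-7*b^2 - 18*b - 10)/(4*b^4 + 12*b^3 + 13*b^2 + 6*b + 1)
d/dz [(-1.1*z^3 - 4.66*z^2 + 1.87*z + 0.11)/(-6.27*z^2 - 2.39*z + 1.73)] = (6.897*z^4 + 5.25800000000001*z^3 + 17.1533*z^2 - 14.7442*z + 3.498)/(39.3129*z^4 + 29.9706*z^3 - 15.9821*z^2 - 8.2694*z + 2.9929)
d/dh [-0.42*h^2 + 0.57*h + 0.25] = 0.57 - 0.84*h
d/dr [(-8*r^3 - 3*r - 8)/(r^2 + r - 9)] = (-8*r^4 - 16*r^3 + 219*r^2 + 16*r + 35)/(r^4 + 2*r^3 - 17*r^2 - 18*r + 81)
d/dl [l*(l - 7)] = 2*l - 7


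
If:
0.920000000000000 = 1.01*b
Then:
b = 0.91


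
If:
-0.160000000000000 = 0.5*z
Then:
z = -0.32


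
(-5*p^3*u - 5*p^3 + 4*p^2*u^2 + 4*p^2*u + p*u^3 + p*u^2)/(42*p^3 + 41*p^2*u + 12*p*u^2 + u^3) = p*(-5*p^2*u - 5*p^2 + 4*p*u^2 + 4*p*u + u^3 + u^2)/(42*p^3 + 41*p^2*u + 12*p*u^2 + u^3)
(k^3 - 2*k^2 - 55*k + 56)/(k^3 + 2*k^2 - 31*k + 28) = (k - 8)/(k - 4)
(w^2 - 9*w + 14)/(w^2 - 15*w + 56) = (w - 2)/(w - 8)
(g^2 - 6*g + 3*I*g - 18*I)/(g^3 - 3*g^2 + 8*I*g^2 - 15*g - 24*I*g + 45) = (g - 6)/(g^2 + g*(-3 + 5*I) - 15*I)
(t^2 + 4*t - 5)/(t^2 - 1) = (t + 5)/(t + 1)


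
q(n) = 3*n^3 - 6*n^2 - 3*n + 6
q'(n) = 9*n^2 - 12*n - 3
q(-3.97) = -264.37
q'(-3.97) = 186.49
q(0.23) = 5.03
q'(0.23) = -5.28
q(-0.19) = 6.33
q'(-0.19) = -0.40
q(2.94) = 21.55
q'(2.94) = 39.51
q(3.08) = 27.50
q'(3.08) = 45.42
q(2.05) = 0.48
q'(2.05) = 10.22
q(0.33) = 4.46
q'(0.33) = -5.98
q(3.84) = 75.88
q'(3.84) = 83.63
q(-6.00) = -840.00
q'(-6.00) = 393.00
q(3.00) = 24.00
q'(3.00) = 42.00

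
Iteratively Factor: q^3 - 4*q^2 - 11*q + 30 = (q - 5)*(q^2 + q - 6) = (q - 5)*(q + 3)*(q - 2)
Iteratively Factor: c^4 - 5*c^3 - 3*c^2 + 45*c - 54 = (c + 3)*(c^3 - 8*c^2 + 21*c - 18) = (c - 3)*(c + 3)*(c^2 - 5*c + 6) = (c - 3)^2*(c + 3)*(c - 2)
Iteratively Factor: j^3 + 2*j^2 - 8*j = (j + 4)*(j^2 - 2*j) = (j - 2)*(j + 4)*(j)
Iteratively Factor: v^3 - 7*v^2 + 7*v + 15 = (v + 1)*(v^2 - 8*v + 15) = (v - 5)*(v + 1)*(v - 3)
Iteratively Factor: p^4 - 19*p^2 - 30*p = (p + 3)*(p^3 - 3*p^2 - 10*p) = (p + 2)*(p + 3)*(p^2 - 5*p) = p*(p + 2)*(p + 3)*(p - 5)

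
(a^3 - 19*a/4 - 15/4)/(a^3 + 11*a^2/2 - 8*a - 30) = (2*a^2 + 5*a + 3)/(2*(a^2 + 8*a + 12))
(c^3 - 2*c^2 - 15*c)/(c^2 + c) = (c^2 - 2*c - 15)/(c + 1)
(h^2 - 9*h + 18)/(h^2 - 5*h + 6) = (h - 6)/(h - 2)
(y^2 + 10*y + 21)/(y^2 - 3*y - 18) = (y + 7)/(y - 6)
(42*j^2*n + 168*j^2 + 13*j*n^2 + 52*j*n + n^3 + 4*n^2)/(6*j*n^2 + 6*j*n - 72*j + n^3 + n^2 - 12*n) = (7*j + n)/(n - 3)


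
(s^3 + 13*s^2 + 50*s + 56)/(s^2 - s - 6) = (s^2 + 11*s + 28)/(s - 3)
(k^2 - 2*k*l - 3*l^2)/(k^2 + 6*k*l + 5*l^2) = (k - 3*l)/(k + 5*l)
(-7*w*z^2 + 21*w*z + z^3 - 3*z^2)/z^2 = -7*w + 21*w/z + z - 3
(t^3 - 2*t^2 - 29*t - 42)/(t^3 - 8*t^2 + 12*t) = (t^3 - 2*t^2 - 29*t - 42)/(t*(t^2 - 8*t + 12))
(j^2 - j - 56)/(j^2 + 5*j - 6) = (j^2 - j - 56)/(j^2 + 5*j - 6)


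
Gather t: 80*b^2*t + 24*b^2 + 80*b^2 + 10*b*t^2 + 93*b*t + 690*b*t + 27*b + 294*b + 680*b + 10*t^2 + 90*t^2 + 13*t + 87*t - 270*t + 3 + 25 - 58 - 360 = 104*b^2 + 1001*b + t^2*(10*b + 100) + t*(80*b^2 + 783*b - 170) - 390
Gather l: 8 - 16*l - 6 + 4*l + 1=3 - 12*l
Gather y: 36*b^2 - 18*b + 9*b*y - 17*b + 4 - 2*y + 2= 36*b^2 - 35*b + y*(9*b - 2) + 6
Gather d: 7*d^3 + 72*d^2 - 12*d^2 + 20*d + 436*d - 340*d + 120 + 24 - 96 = 7*d^3 + 60*d^2 + 116*d + 48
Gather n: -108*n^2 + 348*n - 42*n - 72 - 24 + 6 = -108*n^2 + 306*n - 90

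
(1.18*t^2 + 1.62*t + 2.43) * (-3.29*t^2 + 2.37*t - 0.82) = -3.8822*t^4 - 2.5332*t^3 - 5.1229*t^2 + 4.4307*t - 1.9926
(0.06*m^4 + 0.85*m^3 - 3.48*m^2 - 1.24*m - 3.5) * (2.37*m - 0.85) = 0.1422*m^5 + 1.9635*m^4 - 8.9701*m^3 + 0.0191999999999997*m^2 - 7.241*m + 2.975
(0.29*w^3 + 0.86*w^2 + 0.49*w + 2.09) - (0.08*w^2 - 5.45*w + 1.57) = 0.29*w^3 + 0.78*w^2 + 5.94*w + 0.52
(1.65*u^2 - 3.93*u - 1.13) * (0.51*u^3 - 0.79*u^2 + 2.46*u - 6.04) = 0.8415*u^5 - 3.3078*u^4 + 6.5874*u^3 - 18.7411*u^2 + 20.9574*u + 6.8252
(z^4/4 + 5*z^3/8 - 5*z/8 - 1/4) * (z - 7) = z^5/4 - 9*z^4/8 - 35*z^3/8 - 5*z^2/8 + 33*z/8 + 7/4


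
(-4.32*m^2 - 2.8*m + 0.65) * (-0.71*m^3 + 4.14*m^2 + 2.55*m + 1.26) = 3.0672*m^5 - 15.8968*m^4 - 23.0695*m^3 - 9.8922*m^2 - 1.8705*m + 0.819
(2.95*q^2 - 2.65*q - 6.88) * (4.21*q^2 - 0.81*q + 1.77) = 12.4195*q^4 - 13.546*q^3 - 21.5968*q^2 + 0.8823*q - 12.1776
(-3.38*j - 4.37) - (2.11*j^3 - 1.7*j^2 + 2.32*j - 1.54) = -2.11*j^3 + 1.7*j^2 - 5.7*j - 2.83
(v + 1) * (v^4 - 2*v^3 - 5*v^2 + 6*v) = v^5 - v^4 - 7*v^3 + v^2 + 6*v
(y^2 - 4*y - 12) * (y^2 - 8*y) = y^4 - 12*y^3 + 20*y^2 + 96*y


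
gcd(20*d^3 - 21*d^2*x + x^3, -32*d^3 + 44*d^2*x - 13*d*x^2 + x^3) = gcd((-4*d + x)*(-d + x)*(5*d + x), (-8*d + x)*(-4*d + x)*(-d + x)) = 4*d^2 - 5*d*x + x^2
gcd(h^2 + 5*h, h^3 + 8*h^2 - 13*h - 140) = h + 5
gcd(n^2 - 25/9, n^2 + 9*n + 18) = 1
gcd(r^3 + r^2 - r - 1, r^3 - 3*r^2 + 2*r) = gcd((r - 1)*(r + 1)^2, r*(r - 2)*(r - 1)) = r - 1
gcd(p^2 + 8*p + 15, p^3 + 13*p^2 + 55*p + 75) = p^2 + 8*p + 15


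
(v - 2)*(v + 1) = v^2 - v - 2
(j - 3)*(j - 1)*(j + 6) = j^3 + 2*j^2 - 21*j + 18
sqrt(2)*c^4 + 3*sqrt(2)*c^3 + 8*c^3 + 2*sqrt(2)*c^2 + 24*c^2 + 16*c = c*(c + 2)*(c + 4*sqrt(2))*(sqrt(2)*c + sqrt(2))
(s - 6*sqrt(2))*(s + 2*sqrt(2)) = s^2 - 4*sqrt(2)*s - 24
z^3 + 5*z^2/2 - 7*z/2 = z*(z - 1)*(z + 7/2)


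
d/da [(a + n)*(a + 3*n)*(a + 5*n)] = 3*a^2 + 18*a*n + 23*n^2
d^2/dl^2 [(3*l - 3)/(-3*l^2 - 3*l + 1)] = 54*(l*(3*l^2 + 3*l - 1) - (l - 1)*(2*l + 1)^2)/(3*l^2 + 3*l - 1)^3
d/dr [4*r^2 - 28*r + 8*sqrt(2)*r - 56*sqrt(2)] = 8*r - 28 + 8*sqrt(2)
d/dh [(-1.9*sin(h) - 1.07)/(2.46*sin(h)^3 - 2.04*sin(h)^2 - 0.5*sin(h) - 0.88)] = (9.348*sin(h)^3 + 4.0206*sin(h)^2 - 4.3656*sin(h) + 1.137)*cos(h)/(6.0516*sin(h)^6 - 10.0368*sin(h)^5 + 1.7016*sin(h)^4 - 2.2896*sin(h)^3 + 3.8404*sin(h)^2 + 0.88*sin(h) + 0.7744)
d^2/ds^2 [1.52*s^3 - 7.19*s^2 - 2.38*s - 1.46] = 9.12*s - 14.38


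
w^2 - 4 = (w - 2)*(w + 2)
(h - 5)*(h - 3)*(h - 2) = h^3 - 10*h^2 + 31*h - 30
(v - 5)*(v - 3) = v^2 - 8*v + 15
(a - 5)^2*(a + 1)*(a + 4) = a^4 - 5*a^3 - 21*a^2 + 85*a + 100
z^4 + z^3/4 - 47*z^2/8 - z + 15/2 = (z - 2)*(z - 5/4)*(z + 3/2)*(z + 2)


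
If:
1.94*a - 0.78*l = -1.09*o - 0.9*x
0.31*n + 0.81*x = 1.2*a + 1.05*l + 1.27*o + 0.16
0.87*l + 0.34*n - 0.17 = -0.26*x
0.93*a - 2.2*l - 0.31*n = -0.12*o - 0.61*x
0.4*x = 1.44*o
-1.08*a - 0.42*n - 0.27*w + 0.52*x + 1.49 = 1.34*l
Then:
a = 0.56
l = -0.51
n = 2.75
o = -0.34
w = -0.81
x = -1.23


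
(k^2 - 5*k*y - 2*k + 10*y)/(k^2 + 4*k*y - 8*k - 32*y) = (k^2 - 5*k*y - 2*k + 10*y)/(k^2 + 4*k*y - 8*k - 32*y)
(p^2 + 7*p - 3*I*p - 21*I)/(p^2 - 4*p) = (p^2 + p*(7 - 3*I) - 21*I)/(p*(p - 4))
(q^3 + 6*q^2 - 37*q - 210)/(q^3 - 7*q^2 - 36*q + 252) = (q^2 + 12*q + 35)/(q^2 - q - 42)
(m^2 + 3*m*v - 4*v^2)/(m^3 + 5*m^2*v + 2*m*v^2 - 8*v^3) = 1/(m + 2*v)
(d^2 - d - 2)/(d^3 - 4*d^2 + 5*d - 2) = (d + 1)/(d^2 - 2*d + 1)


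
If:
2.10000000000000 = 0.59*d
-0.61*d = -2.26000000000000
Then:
No Solution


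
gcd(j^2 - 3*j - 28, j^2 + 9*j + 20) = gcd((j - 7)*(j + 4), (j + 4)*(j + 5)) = j + 4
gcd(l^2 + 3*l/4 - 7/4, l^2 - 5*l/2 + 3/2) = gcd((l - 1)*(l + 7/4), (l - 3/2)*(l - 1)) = l - 1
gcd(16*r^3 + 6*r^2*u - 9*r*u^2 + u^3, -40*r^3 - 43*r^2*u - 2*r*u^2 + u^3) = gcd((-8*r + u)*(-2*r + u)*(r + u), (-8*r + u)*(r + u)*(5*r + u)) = 8*r^2 + 7*r*u - u^2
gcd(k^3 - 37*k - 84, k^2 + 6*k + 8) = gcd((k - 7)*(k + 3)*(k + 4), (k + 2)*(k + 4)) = k + 4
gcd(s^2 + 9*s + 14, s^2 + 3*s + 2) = s + 2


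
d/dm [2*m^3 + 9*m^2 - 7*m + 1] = 6*m^2 + 18*m - 7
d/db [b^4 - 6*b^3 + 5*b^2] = 2*b*(2*b^2 - 9*b + 5)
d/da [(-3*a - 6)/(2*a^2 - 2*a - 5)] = 3*(2*a^2 + 8*a + 1)/(4*a^4 - 8*a^3 - 16*a^2 + 20*a + 25)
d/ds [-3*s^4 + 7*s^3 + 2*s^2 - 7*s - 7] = -12*s^3 + 21*s^2 + 4*s - 7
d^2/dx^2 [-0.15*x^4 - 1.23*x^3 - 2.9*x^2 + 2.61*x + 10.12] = -1.8*x^2 - 7.38*x - 5.8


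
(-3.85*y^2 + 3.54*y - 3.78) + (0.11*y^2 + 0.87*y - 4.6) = -3.74*y^2 + 4.41*y - 8.38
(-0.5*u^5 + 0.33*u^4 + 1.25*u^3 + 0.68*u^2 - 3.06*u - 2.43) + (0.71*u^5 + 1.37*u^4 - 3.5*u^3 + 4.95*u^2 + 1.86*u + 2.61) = 0.21*u^5 + 1.7*u^4 - 2.25*u^3 + 5.63*u^2 - 1.2*u + 0.18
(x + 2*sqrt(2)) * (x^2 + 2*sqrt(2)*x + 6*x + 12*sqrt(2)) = x^3 + 4*sqrt(2)*x^2 + 6*x^2 + 8*x + 24*sqrt(2)*x + 48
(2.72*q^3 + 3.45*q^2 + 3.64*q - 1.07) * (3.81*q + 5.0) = 10.3632*q^4 + 26.7445*q^3 + 31.1184*q^2 + 14.1233*q - 5.35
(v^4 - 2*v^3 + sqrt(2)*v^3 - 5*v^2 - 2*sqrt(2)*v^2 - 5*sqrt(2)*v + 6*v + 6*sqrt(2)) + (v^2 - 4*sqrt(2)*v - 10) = v^4 - 2*v^3 + sqrt(2)*v^3 - 4*v^2 - 2*sqrt(2)*v^2 - 9*sqrt(2)*v + 6*v - 10 + 6*sqrt(2)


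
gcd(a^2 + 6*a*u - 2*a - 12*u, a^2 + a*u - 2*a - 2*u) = a - 2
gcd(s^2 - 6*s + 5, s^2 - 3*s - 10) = s - 5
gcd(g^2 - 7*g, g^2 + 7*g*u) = g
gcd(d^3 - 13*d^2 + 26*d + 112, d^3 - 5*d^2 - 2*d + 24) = d + 2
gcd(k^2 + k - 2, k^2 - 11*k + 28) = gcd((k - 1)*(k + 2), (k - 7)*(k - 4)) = 1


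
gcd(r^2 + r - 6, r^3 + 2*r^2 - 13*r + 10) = r - 2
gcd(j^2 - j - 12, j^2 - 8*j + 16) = j - 4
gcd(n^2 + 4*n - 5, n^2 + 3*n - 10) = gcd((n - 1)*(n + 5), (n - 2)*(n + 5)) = n + 5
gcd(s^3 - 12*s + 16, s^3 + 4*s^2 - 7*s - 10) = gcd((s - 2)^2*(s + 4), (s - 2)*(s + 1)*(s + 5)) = s - 2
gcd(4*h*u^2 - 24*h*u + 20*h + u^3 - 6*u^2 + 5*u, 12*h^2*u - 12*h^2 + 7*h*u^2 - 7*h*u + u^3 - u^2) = 4*h*u - 4*h + u^2 - u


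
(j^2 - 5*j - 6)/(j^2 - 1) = (j - 6)/(j - 1)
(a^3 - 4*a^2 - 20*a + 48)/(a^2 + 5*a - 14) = (a^2 - 2*a - 24)/(a + 7)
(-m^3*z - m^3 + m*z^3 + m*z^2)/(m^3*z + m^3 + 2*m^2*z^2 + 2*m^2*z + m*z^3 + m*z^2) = (-m + z)/(m + z)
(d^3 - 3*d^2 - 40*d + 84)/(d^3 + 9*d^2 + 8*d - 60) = (d - 7)/(d + 5)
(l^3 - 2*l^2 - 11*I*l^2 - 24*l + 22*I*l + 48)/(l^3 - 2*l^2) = 1 - 11*I/l - 24/l^2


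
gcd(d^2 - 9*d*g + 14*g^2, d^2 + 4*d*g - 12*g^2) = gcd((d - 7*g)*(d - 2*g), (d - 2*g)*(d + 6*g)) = d - 2*g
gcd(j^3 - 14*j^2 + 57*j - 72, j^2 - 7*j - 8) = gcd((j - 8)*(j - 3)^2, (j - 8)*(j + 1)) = j - 8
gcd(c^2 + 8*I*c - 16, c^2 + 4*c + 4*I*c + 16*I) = c + 4*I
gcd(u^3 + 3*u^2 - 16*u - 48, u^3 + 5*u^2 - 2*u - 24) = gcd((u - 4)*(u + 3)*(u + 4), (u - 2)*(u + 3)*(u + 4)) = u^2 + 7*u + 12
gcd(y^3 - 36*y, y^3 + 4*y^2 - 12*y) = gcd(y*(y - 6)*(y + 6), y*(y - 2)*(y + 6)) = y^2 + 6*y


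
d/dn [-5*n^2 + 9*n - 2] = 9 - 10*n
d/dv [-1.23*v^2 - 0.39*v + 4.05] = -2.46*v - 0.39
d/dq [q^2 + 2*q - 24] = 2*q + 2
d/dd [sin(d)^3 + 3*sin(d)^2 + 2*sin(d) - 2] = (3*sin(d)^2 + 6*sin(d) + 2)*cos(d)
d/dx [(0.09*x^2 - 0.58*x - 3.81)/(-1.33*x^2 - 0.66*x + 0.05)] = (-0.8308*x^2 - 10.1256*x - 2.5436)/(1.7689*x^4 + 1.7556*x^3 + 0.3026*x^2 - 0.066*x + 0.0025)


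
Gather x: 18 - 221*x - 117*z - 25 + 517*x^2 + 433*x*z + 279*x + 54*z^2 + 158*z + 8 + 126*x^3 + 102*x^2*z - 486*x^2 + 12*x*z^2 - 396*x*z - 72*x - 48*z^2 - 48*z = 126*x^3 + x^2*(102*z + 31) + x*(12*z^2 + 37*z - 14) + 6*z^2 - 7*z + 1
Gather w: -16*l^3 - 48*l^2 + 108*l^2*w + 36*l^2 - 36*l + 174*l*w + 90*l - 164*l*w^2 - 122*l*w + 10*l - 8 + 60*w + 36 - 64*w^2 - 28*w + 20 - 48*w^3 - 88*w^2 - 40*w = -16*l^3 - 12*l^2 + 64*l - 48*w^3 + w^2*(-164*l - 152) + w*(108*l^2 + 52*l - 8) + 48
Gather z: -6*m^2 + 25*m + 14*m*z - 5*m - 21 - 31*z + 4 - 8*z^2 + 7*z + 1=-6*m^2 + 20*m - 8*z^2 + z*(14*m - 24) - 16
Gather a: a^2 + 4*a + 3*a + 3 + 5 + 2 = a^2 + 7*a + 10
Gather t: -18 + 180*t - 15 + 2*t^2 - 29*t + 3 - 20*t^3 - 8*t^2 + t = -20*t^3 - 6*t^2 + 152*t - 30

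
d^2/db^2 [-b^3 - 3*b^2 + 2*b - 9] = -6*b - 6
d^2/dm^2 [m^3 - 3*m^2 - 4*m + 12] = 6*m - 6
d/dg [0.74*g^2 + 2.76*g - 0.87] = 1.48*g + 2.76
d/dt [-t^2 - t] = -2*t - 1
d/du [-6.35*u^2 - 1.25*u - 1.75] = -12.7*u - 1.25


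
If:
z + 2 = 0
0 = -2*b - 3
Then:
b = -3/2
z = -2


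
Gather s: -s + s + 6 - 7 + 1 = 0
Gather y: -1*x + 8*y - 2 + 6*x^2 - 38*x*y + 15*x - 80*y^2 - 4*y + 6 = 6*x^2 + 14*x - 80*y^2 + y*(4 - 38*x) + 4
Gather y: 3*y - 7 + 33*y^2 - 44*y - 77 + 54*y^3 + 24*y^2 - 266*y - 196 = 54*y^3 + 57*y^2 - 307*y - 280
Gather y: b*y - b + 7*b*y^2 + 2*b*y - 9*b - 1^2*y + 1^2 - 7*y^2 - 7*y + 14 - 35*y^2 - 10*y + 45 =-10*b + y^2*(7*b - 42) + y*(3*b - 18) + 60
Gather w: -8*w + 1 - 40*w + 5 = 6 - 48*w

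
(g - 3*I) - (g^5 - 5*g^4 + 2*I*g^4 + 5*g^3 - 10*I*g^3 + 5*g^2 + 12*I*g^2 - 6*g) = -g^5 + 5*g^4 - 2*I*g^4 - 5*g^3 + 10*I*g^3 - 5*g^2 - 12*I*g^2 + 7*g - 3*I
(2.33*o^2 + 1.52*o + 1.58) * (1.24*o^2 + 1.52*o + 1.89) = 2.8892*o^4 + 5.4264*o^3 + 8.6733*o^2 + 5.2744*o + 2.9862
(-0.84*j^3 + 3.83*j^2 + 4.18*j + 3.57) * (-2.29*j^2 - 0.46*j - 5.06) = 1.9236*j^5 - 8.3843*j^4 - 7.0836*j^3 - 29.4779*j^2 - 22.793*j - 18.0642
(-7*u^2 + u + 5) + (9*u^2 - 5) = 2*u^2 + u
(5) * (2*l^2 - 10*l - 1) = 10*l^2 - 50*l - 5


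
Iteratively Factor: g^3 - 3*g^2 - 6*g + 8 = (g - 4)*(g^2 + g - 2) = (g - 4)*(g + 2)*(g - 1)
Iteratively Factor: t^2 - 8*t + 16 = (t - 4)*(t - 4)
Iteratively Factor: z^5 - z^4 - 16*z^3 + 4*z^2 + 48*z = (z)*(z^4 - z^3 - 16*z^2 + 4*z + 48) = z*(z - 2)*(z^3 + z^2 - 14*z - 24) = z*(z - 4)*(z - 2)*(z^2 + 5*z + 6) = z*(z - 4)*(z - 2)*(z + 2)*(z + 3)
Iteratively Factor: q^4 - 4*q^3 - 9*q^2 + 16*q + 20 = (q + 2)*(q^3 - 6*q^2 + 3*q + 10) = (q - 5)*(q + 2)*(q^2 - q - 2) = (q - 5)*(q - 2)*(q + 2)*(q + 1)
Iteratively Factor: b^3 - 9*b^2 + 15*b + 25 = (b - 5)*(b^2 - 4*b - 5) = (b - 5)*(b + 1)*(b - 5)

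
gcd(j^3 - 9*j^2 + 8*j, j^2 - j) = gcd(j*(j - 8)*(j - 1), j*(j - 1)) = j^2 - j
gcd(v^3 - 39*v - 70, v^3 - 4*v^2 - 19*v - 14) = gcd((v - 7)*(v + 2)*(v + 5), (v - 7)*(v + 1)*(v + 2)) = v^2 - 5*v - 14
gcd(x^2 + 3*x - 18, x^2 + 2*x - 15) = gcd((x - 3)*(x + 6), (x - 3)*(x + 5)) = x - 3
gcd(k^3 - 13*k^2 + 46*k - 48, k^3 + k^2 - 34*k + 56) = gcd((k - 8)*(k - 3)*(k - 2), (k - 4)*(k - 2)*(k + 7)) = k - 2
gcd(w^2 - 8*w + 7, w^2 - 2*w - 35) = w - 7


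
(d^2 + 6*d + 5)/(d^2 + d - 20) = (d + 1)/(d - 4)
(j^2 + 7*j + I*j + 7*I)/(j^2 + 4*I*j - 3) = (j + 7)/(j + 3*I)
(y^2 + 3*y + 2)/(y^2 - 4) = (y + 1)/(y - 2)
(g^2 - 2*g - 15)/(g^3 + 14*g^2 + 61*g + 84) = (g - 5)/(g^2 + 11*g + 28)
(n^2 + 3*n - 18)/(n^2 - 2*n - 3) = (n + 6)/(n + 1)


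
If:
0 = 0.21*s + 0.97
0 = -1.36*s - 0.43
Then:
No Solution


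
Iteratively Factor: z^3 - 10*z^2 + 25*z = (z - 5)*(z^2 - 5*z) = (z - 5)^2*(z)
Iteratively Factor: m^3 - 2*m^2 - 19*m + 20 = (m - 1)*(m^2 - m - 20) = (m - 1)*(m + 4)*(m - 5)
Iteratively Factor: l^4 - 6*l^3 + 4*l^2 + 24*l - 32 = (l - 4)*(l^3 - 2*l^2 - 4*l + 8) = (l - 4)*(l - 2)*(l^2 - 4) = (l - 4)*(l - 2)*(l + 2)*(l - 2)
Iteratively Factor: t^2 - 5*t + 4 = (t - 1)*(t - 4)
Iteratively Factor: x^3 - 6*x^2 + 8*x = (x)*(x^2 - 6*x + 8) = x*(x - 4)*(x - 2)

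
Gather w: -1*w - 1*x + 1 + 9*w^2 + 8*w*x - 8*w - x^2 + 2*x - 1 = 9*w^2 + w*(8*x - 9) - x^2 + x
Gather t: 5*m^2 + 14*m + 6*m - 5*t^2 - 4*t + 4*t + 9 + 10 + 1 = 5*m^2 + 20*m - 5*t^2 + 20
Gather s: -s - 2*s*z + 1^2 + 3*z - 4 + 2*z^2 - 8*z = s*(-2*z - 1) + 2*z^2 - 5*z - 3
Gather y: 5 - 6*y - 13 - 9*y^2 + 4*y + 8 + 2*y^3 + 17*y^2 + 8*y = 2*y^3 + 8*y^2 + 6*y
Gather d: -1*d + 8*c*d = d*(8*c - 1)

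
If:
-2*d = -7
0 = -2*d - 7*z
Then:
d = 7/2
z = -1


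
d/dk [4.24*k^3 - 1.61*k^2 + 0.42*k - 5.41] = 12.72*k^2 - 3.22*k + 0.42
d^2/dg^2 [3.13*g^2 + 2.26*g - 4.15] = 6.26000000000000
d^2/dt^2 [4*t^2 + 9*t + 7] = 8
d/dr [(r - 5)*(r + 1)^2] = 3*(r - 3)*(r + 1)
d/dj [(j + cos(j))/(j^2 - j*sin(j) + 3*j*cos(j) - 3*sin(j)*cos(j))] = (2*j^2*sin(j) + j^2*cos(j) - j^2 - 2*j*cos(j) + 3*j*cos(2*j) + j - sin(2*j) + 9*cos(j)/4 - 3*cos(2*j)/2 + 3*cos(3*j)/4 - 3/2)/((j - sin(j))^2*(j + 3*cos(j))^2)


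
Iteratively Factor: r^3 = (r)*(r^2) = r^2*(r)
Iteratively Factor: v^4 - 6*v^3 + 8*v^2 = (v - 4)*(v^3 - 2*v^2) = v*(v - 4)*(v^2 - 2*v) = v^2*(v - 4)*(v - 2)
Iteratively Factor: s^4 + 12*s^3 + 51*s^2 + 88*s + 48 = (s + 3)*(s^3 + 9*s^2 + 24*s + 16) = (s + 3)*(s + 4)*(s^2 + 5*s + 4) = (s + 1)*(s + 3)*(s + 4)*(s + 4)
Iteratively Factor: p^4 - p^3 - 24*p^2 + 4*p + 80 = (p + 2)*(p^3 - 3*p^2 - 18*p + 40) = (p - 5)*(p + 2)*(p^2 + 2*p - 8) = (p - 5)*(p - 2)*(p + 2)*(p + 4)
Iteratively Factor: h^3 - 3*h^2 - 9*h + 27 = (h + 3)*(h^2 - 6*h + 9) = (h - 3)*(h + 3)*(h - 3)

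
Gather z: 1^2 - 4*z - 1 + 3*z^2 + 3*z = 3*z^2 - z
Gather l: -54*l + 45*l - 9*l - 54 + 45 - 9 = -18*l - 18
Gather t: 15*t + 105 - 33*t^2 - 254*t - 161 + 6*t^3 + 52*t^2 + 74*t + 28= 6*t^3 + 19*t^2 - 165*t - 28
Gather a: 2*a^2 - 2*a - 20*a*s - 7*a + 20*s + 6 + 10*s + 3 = 2*a^2 + a*(-20*s - 9) + 30*s + 9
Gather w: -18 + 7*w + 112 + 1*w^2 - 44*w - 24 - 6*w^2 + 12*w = -5*w^2 - 25*w + 70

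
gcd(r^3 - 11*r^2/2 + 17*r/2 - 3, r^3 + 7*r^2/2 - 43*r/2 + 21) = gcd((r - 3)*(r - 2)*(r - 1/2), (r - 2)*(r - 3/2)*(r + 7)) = r - 2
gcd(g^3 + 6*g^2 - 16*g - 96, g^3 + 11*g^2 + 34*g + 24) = g^2 + 10*g + 24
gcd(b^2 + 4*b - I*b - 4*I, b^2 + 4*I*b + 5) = b - I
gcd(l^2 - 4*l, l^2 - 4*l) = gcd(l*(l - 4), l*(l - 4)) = l^2 - 4*l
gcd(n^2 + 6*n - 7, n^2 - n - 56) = n + 7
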